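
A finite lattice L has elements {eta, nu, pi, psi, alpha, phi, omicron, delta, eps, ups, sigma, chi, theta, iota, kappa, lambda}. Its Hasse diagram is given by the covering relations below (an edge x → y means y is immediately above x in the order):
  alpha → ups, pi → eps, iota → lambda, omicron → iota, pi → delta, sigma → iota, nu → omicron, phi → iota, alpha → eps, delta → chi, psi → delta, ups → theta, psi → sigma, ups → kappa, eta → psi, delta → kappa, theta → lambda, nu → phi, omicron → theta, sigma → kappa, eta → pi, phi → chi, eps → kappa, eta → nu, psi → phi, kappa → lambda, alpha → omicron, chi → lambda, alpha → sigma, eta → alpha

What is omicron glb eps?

alpha

Common lower bounds of {omicron, eps}: alpha, eta.
The greatest among these is alpha.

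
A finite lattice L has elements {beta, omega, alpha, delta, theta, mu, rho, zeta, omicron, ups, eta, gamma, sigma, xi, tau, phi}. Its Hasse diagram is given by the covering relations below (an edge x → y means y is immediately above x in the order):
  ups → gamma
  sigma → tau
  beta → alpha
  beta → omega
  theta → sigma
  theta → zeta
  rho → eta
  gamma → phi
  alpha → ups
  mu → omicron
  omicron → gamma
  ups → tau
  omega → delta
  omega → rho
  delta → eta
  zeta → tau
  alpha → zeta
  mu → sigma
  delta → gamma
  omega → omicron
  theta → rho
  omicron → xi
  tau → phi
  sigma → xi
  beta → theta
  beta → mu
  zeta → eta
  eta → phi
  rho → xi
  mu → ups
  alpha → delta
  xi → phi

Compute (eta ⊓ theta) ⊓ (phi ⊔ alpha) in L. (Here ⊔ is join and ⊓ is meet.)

theta

eta ∧ theta = theta
phi ∨ alpha = phi
theta ∧ phi = theta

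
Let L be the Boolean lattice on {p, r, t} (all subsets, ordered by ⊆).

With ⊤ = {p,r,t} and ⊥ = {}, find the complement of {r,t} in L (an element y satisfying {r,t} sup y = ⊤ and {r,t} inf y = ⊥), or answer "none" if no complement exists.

{p}

Need y with {r,t} ∨ y = {p,r,t} and {r,t} ∧ y = {}.
Checking each element gives: {p}.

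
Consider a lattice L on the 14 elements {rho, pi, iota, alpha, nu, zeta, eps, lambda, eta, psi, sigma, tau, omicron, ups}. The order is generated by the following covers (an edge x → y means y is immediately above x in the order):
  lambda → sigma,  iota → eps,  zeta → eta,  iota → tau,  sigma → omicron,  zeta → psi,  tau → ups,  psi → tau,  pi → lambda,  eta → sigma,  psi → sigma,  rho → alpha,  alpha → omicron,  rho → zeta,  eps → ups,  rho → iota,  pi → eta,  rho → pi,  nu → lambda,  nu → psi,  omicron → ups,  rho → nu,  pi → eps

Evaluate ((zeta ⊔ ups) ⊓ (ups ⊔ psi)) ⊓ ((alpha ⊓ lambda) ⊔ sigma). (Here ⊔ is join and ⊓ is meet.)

zeta ∨ ups = ups
ups ∨ psi = ups
ups ∧ ups = ups
alpha ∧ lambda = rho
rho ∨ sigma = sigma
ups ∧ sigma = sigma

sigma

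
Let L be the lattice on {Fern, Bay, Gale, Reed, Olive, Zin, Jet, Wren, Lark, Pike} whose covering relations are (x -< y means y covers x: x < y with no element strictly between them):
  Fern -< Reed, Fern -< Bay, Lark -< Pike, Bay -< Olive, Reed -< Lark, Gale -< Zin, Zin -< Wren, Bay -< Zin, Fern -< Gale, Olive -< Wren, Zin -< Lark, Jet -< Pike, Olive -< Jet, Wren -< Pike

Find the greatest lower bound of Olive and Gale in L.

Common lower bounds of {Olive, Gale}: Fern.
The greatest among these is Fern.

Fern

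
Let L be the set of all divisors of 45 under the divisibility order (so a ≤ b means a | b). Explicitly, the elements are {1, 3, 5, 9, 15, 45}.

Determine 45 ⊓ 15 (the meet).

In the divisibility order, the meet is the greatest common divisor: gcd(45, 15) = 15.

15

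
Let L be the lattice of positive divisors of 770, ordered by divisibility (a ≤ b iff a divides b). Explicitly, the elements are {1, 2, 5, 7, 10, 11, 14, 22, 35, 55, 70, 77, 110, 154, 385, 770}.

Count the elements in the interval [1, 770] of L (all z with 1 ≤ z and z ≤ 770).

The interval [1, 770] = {1, 10, 11, 110, 14, 154, 2, 22, 35, 385, 5, 55, 7, 70, 77, 770}, which has 16 elements.

16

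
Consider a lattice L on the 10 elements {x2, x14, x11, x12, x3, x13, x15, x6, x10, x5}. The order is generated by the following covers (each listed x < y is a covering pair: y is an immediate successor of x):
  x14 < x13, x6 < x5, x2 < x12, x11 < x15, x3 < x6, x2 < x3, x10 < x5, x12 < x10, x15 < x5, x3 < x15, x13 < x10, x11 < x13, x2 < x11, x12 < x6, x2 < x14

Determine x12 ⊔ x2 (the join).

Common upper bounds of {x12, x2}: x10, x12, x5, x6.
The least among these is x12.

x12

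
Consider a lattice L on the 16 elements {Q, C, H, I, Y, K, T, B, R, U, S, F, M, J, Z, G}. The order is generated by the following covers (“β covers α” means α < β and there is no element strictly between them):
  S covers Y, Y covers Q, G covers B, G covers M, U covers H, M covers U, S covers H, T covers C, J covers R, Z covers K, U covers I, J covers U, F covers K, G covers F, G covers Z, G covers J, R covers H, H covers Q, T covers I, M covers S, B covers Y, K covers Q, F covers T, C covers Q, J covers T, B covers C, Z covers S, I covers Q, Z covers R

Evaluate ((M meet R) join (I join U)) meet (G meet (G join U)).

U

M ∧ R = H
I ∨ U = U
H ∨ U = U
G ∨ U = G
G ∧ G = G
U ∧ G = U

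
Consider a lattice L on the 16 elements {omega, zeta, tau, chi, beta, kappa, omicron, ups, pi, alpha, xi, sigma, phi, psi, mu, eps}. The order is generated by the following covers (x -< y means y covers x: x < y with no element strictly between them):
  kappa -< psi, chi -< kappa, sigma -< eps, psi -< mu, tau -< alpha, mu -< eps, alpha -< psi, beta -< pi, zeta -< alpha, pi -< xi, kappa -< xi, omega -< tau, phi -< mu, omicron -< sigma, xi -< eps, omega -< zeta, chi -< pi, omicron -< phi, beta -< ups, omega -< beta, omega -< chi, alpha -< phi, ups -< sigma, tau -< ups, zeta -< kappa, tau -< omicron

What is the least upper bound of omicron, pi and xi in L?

Common upper bounds of {omicron, pi, xi}: eps.
The least among these is eps.

eps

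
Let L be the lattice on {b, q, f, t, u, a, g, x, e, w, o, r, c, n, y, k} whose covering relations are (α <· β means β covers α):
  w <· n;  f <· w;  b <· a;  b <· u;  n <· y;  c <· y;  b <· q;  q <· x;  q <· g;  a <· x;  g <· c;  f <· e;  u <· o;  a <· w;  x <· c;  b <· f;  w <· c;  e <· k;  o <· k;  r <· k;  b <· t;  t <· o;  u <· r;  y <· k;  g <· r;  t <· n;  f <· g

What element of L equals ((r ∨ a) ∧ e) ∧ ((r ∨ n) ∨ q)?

e

r ∨ a = k
k ∧ e = e
r ∨ n = k
k ∨ q = k
e ∧ k = e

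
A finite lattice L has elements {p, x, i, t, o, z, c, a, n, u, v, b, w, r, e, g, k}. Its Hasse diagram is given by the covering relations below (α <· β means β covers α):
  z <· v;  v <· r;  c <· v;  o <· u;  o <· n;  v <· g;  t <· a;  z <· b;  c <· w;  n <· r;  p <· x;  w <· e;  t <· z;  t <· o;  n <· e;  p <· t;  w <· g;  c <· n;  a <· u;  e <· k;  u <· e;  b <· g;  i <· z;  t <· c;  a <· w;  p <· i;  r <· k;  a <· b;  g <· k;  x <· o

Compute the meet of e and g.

w

Common lower bounds of {e, g}: a, c, p, t, w.
The greatest among these is w.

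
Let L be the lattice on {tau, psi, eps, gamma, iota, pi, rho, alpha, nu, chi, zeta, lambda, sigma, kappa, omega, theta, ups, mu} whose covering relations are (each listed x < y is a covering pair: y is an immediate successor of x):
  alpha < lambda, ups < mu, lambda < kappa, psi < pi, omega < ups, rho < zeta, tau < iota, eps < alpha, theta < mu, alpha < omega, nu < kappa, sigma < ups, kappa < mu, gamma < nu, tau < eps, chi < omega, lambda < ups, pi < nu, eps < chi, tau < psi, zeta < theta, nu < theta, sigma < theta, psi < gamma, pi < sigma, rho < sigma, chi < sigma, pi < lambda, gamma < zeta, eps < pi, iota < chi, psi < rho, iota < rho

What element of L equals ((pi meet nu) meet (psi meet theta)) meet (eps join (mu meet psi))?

pi ∧ nu = pi
psi ∧ theta = psi
pi ∧ psi = psi
mu ∧ psi = psi
eps ∨ psi = pi
psi ∧ pi = psi

psi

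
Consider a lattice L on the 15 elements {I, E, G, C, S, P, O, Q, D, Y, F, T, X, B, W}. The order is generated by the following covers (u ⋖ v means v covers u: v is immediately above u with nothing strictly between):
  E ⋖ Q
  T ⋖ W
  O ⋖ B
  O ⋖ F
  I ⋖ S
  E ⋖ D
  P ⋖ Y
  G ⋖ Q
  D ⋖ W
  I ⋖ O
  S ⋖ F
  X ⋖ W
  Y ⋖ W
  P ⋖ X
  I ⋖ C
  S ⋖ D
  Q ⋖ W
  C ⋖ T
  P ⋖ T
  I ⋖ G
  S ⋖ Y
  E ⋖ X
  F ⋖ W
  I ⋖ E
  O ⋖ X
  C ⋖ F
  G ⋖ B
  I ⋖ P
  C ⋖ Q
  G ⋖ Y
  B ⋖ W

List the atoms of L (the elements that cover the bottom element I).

C, E, G, O, P, S

The atoms are exactly the elements that cover I: C, E, G, O, P, S.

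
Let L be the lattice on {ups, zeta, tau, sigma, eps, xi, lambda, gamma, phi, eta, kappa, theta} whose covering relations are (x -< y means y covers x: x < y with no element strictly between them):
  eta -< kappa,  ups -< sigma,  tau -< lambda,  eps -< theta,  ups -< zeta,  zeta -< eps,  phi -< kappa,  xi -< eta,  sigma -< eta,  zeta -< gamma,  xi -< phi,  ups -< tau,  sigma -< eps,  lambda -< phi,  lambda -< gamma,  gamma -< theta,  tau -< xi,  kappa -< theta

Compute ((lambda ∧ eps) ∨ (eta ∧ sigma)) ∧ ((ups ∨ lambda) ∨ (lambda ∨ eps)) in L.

lambda ∧ eps = ups
eta ∧ sigma = sigma
ups ∨ sigma = sigma
ups ∨ lambda = lambda
lambda ∨ eps = theta
lambda ∨ theta = theta
sigma ∧ theta = sigma

sigma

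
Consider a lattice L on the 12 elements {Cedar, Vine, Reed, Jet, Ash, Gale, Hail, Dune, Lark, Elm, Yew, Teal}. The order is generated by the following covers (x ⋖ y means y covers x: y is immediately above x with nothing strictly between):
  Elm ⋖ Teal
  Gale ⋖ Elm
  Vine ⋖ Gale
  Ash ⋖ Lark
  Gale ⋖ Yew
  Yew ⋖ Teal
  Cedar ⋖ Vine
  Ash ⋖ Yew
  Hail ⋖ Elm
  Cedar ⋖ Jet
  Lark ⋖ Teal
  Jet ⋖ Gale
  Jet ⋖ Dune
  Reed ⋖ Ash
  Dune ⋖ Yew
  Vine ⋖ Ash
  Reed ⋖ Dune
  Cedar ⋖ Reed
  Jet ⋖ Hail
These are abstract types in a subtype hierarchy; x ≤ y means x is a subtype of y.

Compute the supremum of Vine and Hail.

Elm

Common upper bounds of {Vine, Hail}: Elm, Teal.
The least among these is Elm.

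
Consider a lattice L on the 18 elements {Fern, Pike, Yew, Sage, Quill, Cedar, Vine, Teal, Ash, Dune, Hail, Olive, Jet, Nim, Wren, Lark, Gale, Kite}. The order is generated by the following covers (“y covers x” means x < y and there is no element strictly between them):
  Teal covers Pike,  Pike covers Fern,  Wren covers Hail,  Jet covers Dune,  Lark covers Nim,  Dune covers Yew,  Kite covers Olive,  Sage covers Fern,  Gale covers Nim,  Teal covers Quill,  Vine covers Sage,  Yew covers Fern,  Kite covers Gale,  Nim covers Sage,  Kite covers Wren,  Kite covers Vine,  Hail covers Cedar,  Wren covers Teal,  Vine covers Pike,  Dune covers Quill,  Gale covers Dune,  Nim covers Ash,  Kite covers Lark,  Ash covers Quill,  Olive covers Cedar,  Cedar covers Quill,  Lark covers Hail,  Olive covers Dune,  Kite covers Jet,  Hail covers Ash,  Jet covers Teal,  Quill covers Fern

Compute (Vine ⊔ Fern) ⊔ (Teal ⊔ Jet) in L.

Kite

Vine ∨ Fern = Vine
Teal ∨ Jet = Jet
Vine ∨ Jet = Kite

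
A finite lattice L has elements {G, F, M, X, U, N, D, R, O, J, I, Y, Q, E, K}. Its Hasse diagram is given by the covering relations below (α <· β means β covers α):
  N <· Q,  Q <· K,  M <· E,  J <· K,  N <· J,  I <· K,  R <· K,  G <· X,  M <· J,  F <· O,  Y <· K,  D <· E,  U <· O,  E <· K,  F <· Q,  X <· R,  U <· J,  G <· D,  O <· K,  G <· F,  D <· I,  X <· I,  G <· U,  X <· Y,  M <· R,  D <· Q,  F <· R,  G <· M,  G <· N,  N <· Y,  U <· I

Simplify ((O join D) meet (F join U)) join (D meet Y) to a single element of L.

O

O ∨ D = K
F ∨ U = O
K ∧ O = O
D ∧ Y = G
O ∨ G = O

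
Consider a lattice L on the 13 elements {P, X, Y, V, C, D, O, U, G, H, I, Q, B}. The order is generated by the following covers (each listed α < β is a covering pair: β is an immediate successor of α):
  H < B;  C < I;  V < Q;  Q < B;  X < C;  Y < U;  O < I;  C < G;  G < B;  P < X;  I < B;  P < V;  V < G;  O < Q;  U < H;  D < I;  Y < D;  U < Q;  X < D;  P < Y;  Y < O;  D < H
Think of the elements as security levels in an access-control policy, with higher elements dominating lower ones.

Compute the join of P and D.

Common upper bounds of {P, D}: B, D, H, I.
The least among these is D.

D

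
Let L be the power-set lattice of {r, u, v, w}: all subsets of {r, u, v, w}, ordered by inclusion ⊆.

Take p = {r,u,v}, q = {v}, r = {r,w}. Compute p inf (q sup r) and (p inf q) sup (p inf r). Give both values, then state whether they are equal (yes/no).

{r,v}; {r,v}; yes

q sup r = {r,v,w}, so p inf (q sup r) = {r,u,v} inf {r,v,w} = {r,v}.
p inf q = {v} and p inf r = {r}, so (p inf q) sup (p inf r) = {v} sup {r} = {r,v}.
Equal: yes.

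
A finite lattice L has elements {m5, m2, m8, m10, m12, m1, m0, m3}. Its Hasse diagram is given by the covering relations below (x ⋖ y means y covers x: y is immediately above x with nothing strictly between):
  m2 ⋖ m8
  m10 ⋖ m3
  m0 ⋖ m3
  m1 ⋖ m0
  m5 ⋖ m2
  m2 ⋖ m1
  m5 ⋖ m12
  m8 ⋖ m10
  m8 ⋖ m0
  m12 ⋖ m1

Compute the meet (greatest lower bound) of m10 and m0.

m8

Common lower bounds of {m10, m0}: m2, m5, m8.
The greatest among these is m8.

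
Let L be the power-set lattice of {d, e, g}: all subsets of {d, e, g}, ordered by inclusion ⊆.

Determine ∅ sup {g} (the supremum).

{g}

Common upper bounds of {∅, {g}}: {d,e,g}, {d,g}, {e,g}, {g}.
The least among these is {g}.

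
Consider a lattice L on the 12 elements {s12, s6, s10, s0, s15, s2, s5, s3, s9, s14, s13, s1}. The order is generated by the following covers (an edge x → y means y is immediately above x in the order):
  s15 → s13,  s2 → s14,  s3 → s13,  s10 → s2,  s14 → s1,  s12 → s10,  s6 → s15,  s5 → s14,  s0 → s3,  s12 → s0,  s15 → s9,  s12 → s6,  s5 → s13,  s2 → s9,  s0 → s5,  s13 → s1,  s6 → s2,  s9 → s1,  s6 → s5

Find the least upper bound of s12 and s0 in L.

Common upper bounds of {s12, s0}: s0, s1, s13, s14, s3, s5.
The least among these is s0.

s0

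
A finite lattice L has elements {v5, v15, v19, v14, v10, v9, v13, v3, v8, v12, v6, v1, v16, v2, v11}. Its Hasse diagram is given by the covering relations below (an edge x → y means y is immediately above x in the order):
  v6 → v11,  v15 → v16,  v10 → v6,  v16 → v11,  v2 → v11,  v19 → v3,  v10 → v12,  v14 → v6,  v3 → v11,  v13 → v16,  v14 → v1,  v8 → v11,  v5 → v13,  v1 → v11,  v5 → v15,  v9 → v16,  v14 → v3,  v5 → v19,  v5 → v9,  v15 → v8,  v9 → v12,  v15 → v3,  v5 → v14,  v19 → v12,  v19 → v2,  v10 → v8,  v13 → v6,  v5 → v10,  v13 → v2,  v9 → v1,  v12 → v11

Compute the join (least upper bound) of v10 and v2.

Common upper bounds of {v10, v2}: v11.
The least among these is v11.

v11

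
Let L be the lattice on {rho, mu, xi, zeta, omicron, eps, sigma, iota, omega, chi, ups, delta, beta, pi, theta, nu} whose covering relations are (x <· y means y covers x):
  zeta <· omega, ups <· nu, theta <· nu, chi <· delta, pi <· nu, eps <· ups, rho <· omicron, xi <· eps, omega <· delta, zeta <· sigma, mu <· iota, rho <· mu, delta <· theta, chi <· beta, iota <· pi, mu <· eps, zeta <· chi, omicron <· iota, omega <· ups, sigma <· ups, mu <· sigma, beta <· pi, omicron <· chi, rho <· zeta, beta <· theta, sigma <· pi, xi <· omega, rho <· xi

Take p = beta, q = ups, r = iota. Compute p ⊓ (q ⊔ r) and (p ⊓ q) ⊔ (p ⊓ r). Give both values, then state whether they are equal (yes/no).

q ⊔ r = nu, so p ⊓ (q ⊔ r) = beta ⊓ nu = beta.
p ⊓ q = zeta and p ⊓ r = omicron, so (p ⊓ q) ⊔ (p ⊓ r) = zeta ⊔ omicron = chi.
Equal: no.

beta; chi; no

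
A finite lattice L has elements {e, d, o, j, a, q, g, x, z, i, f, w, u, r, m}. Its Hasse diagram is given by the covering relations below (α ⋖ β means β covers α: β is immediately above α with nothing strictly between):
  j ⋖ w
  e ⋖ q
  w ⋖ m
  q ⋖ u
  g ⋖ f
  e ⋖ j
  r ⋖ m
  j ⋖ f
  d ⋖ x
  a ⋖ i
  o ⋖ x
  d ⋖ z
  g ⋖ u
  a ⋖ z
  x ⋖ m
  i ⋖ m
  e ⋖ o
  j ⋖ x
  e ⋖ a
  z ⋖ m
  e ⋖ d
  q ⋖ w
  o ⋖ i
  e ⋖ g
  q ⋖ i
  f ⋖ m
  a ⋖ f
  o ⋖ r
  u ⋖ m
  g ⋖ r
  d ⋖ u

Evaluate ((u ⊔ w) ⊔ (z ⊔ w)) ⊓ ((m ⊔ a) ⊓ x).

u ∨ w = m
z ∨ w = m
m ∨ m = m
m ∨ a = m
m ∧ x = x
m ∧ x = x

x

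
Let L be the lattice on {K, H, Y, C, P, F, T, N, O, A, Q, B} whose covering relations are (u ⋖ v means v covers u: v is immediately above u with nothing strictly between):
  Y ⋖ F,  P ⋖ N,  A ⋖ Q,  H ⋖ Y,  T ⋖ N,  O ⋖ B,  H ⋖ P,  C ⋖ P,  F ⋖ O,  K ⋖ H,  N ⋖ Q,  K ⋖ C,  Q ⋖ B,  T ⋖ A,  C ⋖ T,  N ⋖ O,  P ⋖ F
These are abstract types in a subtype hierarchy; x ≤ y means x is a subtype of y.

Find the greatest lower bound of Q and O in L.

N

Common lower bounds of {Q, O}: C, H, K, N, P, T.
The greatest among these is N.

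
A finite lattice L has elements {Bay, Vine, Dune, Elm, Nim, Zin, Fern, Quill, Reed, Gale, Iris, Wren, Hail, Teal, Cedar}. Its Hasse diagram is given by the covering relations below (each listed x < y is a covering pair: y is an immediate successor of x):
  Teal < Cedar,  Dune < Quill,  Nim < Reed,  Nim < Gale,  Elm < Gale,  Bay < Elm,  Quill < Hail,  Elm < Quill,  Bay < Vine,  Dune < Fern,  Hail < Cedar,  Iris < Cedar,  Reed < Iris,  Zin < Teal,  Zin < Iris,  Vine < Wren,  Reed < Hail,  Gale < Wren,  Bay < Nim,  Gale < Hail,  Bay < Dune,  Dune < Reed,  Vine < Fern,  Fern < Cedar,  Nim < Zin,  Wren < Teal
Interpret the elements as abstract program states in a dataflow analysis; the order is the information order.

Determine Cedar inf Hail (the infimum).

Common lower bounds of {Cedar, Hail}: Bay, Dune, Elm, Gale, Hail, Nim, Quill, Reed.
The greatest among these is Hail.

Hail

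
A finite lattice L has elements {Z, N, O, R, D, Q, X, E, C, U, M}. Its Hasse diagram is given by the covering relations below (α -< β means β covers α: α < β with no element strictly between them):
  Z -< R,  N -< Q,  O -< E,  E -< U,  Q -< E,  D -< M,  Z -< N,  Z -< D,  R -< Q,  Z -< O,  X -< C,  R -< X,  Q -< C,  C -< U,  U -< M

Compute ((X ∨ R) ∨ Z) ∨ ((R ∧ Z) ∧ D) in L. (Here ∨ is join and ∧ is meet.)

X

X ∨ R = X
X ∨ Z = X
R ∧ Z = Z
Z ∧ D = Z
X ∨ Z = X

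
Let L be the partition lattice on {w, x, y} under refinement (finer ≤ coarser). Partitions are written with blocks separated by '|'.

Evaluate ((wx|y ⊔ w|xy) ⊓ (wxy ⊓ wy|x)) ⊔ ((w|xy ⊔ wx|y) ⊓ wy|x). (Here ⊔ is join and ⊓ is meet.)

wy|x

wx|y ∨ w|xy = wxy
wxy ∧ wy|x = wy|x
wxy ∧ wy|x = wy|x
w|xy ∨ wx|y = wxy
wxy ∧ wy|x = wy|x
wy|x ∨ wy|x = wy|x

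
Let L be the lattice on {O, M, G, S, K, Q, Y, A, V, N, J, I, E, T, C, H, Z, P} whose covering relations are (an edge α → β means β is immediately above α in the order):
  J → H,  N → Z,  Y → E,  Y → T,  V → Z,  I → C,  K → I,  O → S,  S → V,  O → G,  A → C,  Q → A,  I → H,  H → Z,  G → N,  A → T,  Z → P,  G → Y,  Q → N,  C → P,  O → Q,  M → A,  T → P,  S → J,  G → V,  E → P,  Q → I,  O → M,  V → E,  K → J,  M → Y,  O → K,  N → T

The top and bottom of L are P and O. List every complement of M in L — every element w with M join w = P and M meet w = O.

H, J, Z

Need w with M ∨ w = P and M ∧ w = O.
Checking each element gives: H, J, Z.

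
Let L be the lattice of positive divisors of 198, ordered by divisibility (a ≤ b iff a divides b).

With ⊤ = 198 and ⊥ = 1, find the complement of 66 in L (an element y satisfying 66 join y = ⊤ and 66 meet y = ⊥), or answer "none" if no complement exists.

none

For every candidate y, either 66 ∨ y ≠ 198 or 66 ∧ y ≠ 1; no complement exists.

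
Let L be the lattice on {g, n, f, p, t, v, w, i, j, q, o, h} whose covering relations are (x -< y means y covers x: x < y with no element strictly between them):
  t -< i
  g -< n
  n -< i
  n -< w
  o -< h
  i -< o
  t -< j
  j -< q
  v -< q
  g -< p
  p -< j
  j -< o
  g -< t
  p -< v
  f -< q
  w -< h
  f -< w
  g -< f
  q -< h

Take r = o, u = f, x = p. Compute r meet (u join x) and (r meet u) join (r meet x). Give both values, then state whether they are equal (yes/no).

u join x = q, so r meet (u join x) = o meet q = j.
r meet u = g and r meet x = p, so (r meet u) join (r meet x) = g join p = p.
Equal: no.

j; p; no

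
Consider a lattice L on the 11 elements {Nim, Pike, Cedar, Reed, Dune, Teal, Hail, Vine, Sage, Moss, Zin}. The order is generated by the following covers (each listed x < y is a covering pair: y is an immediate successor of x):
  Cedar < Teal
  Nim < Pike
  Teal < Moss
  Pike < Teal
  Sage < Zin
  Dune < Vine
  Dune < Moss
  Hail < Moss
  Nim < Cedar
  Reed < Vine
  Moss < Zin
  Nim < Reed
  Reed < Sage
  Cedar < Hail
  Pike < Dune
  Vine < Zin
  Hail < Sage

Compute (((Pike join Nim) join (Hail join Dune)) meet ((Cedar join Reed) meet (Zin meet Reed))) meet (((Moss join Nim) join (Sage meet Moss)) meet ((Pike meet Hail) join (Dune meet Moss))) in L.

Nim

Pike ∨ Nim = Pike
Hail ∨ Dune = Moss
Pike ∨ Moss = Moss
Cedar ∨ Reed = Sage
Zin ∧ Reed = Reed
Sage ∧ Reed = Reed
Moss ∧ Reed = Nim
Moss ∨ Nim = Moss
Sage ∧ Moss = Hail
Moss ∨ Hail = Moss
Pike ∧ Hail = Nim
Dune ∧ Moss = Dune
Nim ∨ Dune = Dune
Moss ∧ Dune = Dune
Nim ∧ Dune = Nim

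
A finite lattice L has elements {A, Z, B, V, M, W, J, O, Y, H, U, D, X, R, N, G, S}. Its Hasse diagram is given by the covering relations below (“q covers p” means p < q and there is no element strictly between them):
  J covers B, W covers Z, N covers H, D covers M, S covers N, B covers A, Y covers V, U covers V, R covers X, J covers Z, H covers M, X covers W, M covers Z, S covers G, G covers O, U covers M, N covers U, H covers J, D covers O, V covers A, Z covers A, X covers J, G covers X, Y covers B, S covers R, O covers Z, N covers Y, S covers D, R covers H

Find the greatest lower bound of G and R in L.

X

Common lower bounds of {G, R}: A, B, J, W, X, Z.
The greatest among these is X.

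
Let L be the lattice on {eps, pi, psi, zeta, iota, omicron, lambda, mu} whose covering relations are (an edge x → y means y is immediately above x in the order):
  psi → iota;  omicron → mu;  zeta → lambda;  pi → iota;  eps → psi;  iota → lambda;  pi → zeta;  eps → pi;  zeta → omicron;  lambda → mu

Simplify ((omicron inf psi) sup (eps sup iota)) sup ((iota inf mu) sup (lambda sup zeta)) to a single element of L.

omicron ∧ psi = eps
eps ∨ iota = iota
eps ∨ iota = iota
iota ∧ mu = iota
lambda ∨ zeta = lambda
iota ∨ lambda = lambda
iota ∨ lambda = lambda

lambda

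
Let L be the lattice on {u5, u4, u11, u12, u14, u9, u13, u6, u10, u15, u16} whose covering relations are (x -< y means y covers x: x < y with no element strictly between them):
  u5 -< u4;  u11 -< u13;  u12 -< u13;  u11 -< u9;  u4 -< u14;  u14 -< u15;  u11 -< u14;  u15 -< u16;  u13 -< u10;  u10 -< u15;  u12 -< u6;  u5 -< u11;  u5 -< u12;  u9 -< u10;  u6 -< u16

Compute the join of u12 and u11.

Common upper bounds of {u12, u11}: u10, u13, u15, u16.
The least among these is u13.

u13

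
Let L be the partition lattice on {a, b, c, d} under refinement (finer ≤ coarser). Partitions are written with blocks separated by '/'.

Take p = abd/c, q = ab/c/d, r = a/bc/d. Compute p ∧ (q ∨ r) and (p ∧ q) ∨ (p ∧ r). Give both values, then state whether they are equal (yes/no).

ab/c/d; ab/c/d; yes

q ∨ r = abc/d, so p ∧ (q ∨ r) = abd/c ∧ abc/d = ab/c/d.
p ∧ q = ab/c/d and p ∧ r = a/b/c/d, so (p ∧ q) ∨ (p ∧ r) = ab/c/d ∨ a/b/c/d = ab/c/d.
Equal: yes.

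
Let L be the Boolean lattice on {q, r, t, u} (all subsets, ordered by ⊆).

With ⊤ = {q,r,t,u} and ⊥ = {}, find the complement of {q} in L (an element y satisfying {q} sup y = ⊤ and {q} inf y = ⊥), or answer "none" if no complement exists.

Need y with {q} ∨ y = {q,r,t,u} and {q} ∧ y = {}.
Checking each element gives: {r,t,u}.

{r,t,u}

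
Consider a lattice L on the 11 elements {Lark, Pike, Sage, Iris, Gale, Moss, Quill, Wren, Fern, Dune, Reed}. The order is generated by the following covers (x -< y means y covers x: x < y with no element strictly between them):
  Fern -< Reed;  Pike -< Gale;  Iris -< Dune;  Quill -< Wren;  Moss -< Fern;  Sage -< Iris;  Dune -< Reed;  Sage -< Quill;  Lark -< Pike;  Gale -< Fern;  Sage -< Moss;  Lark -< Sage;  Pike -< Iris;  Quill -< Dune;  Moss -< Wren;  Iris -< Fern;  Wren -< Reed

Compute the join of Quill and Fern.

Reed

Common upper bounds of {Quill, Fern}: Reed.
The least among these is Reed.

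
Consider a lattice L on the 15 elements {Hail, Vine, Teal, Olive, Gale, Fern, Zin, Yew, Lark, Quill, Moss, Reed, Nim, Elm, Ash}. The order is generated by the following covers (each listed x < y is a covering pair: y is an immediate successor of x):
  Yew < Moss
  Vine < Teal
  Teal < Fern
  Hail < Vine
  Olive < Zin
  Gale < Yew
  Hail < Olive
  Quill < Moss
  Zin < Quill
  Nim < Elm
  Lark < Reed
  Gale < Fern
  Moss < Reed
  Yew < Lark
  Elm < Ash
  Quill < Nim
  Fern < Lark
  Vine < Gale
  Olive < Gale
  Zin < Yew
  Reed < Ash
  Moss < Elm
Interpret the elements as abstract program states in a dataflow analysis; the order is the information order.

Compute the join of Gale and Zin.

Common upper bounds of {Gale, Zin}: Ash, Elm, Lark, Moss, Reed, Yew.
The least among these is Yew.

Yew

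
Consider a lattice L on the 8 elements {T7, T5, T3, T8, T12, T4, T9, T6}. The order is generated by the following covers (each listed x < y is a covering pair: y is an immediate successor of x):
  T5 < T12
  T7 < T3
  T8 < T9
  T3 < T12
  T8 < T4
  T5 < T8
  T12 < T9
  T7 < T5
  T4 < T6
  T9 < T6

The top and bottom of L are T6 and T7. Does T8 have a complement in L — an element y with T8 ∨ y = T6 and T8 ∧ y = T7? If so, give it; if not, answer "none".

none

For every candidate y, either T8 ∨ y ≠ T6 or T8 ∧ y ≠ T7; no complement exists.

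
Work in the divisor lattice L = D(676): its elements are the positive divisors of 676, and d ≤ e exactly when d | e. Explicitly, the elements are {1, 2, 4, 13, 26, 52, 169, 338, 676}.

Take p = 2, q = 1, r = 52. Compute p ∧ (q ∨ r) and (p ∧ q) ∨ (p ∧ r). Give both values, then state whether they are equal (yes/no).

2; 2; yes

q ∨ r = 52, so p ∧ (q ∨ r) = 2 ∧ 52 = 2.
p ∧ q = 1 and p ∧ r = 2, so (p ∧ q) ∨ (p ∧ r) = 1 ∨ 2 = 2.
Equal: yes.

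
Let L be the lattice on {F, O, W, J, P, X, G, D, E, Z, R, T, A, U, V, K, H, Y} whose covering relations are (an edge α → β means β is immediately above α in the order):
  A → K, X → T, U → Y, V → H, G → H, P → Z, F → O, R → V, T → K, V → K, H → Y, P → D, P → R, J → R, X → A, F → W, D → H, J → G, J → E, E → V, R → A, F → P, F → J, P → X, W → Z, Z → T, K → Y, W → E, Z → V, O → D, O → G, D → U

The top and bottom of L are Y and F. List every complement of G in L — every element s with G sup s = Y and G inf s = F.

T, X

Need s with G ∨ s = Y and G ∧ s = F.
Checking each element gives: T, X.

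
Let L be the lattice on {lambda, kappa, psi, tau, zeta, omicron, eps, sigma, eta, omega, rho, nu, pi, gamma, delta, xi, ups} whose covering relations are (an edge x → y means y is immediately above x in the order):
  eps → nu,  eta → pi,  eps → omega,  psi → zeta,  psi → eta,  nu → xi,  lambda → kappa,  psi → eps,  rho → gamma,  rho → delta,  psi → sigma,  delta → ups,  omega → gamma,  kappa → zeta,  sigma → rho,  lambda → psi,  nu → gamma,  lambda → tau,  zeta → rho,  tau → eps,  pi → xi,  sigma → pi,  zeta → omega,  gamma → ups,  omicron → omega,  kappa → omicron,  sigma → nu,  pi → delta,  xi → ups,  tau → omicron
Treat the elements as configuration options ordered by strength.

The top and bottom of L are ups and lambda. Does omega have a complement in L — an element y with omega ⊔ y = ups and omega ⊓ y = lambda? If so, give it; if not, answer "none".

none

For every candidate y, either omega ∨ y ≠ ups or omega ∧ y ≠ lambda; no complement exists.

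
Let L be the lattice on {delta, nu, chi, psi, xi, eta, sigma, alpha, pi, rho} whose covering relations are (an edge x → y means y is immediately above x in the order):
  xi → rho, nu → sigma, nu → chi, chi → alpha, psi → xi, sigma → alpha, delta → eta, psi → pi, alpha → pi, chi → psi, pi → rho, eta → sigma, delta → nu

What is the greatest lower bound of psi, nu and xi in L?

nu

Common lower bounds of {psi, nu, xi}: delta, nu.
The greatest among these is nu.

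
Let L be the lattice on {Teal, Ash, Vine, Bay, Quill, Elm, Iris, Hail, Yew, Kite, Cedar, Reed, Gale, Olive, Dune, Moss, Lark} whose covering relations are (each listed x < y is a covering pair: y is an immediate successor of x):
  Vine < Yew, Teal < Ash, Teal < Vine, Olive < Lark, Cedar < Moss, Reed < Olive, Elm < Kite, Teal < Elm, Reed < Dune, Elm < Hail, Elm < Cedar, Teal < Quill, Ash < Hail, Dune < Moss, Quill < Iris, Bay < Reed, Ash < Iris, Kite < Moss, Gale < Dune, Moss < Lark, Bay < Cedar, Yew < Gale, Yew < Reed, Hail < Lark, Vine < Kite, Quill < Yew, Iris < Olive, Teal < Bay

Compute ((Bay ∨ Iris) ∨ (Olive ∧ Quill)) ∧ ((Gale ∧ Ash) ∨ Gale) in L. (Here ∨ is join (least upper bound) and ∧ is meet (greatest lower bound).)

Bay ∨ Iris = Olive
Olive ∧ Quill = Quill
Olive ∨ Quill = Olive
Gale ∧ Ash = Teal
Teal ∨ Gale = Gale
Olive ∧ Gale = Yew

Yew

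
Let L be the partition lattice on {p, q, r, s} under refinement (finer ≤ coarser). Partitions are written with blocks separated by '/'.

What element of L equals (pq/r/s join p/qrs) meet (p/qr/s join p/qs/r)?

pq/r/s ∨ p/qrs = pqrs
p/qr/s ∨ p/qs/r = p/qrs
pqrs ∧ p/qrs = p/qrs

p/qrs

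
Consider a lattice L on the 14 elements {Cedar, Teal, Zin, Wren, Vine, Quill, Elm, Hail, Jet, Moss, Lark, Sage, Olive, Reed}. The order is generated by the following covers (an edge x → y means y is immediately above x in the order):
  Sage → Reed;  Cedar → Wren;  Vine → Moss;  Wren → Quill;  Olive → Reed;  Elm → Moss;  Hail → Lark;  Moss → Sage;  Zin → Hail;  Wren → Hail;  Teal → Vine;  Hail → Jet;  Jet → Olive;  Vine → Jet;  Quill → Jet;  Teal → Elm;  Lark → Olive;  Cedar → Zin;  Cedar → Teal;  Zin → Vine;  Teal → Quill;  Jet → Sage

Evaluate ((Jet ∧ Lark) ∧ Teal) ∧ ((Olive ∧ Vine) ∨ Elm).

Cedar

Jet ∧ Lark = Hail
Hail ∧ Teal = Cedar
Olive ∧ Vine = Vine
Vine ∨ Elm = Moss
Cedar ∧ Moss = Cedar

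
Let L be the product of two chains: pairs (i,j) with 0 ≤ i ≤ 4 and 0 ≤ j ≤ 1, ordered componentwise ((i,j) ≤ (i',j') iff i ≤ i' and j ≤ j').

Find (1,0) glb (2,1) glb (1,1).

In a product of chains, the meet is componentwise min, giving (1,0).

(1,0)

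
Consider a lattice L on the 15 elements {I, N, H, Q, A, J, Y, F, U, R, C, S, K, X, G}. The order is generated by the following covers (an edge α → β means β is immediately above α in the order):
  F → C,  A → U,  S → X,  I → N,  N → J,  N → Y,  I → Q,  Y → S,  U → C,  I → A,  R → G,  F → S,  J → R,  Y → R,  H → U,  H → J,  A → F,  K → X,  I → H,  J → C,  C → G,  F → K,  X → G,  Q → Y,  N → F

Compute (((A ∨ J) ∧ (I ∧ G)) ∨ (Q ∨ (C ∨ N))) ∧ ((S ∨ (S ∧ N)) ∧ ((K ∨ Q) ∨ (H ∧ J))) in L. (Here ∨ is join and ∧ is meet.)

A ∨ J = C
I ∧ G = I
C ∧ I = I
C ∨ N = C
Q ∨ C = G
I ∨ G = G
S ∧ N = N
S ∨ N = S
K ∨ Q = X
H ∧ J = H
X ∨ H = G
S ∧ G = S
G ∧ S = S

S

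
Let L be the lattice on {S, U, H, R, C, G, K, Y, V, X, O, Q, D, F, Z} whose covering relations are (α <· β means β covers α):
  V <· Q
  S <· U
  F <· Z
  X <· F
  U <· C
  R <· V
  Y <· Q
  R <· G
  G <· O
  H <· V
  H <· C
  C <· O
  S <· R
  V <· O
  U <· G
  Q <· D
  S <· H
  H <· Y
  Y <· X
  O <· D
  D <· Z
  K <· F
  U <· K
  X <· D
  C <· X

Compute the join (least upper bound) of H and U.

C

Common upper bounds of {H, U}: C, D, F, O, X, Z.
The least among these is C.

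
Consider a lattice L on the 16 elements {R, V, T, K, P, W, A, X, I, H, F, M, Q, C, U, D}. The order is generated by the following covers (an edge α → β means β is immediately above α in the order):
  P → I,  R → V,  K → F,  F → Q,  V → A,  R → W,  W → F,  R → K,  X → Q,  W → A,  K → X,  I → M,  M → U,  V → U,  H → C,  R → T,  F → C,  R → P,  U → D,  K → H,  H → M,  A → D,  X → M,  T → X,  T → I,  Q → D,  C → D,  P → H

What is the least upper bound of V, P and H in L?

U

Common upper bounds of {V, P, H}: D, U.
The least among these is U.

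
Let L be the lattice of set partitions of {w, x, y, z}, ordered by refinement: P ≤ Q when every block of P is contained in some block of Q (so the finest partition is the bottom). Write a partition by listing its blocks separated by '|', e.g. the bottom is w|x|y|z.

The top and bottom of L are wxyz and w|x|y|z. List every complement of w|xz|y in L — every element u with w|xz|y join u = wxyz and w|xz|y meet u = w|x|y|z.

wxy|z, wx|yz, wyz|x, wz|xy

Need u with w|xz|y ∨ u = wxyz and w|xz|y ∧ u = w|x|y|z.
Checking each element gives: wxy|z, wx|yz, wyz|x, wz|xy.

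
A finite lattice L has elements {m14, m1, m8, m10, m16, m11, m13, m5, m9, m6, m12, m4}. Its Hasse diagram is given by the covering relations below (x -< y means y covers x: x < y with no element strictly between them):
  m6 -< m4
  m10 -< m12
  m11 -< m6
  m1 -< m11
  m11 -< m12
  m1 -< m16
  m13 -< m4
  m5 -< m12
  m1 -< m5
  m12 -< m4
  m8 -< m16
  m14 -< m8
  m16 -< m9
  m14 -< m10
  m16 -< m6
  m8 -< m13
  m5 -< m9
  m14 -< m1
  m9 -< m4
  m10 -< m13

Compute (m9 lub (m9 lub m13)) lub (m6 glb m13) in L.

m4

m9 ∨ m13 = m4
m9 ∨ m4 = m4
m6 ∧ m13 = m8
m4 ∨ m8 = m4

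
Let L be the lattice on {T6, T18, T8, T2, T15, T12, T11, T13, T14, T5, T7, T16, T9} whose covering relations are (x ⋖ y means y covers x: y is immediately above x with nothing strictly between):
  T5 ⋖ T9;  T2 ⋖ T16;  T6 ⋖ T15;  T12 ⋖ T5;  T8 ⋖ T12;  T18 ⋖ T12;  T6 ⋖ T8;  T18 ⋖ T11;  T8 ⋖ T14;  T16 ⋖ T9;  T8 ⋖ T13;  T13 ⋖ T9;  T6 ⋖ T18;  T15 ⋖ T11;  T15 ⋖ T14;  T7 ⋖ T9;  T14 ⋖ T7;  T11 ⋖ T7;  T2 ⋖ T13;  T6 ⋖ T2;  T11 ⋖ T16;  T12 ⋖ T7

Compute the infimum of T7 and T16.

Common lower bounds of {T7, T16}: T11, T15, T18, T6.
The greatest among these is T11.

T11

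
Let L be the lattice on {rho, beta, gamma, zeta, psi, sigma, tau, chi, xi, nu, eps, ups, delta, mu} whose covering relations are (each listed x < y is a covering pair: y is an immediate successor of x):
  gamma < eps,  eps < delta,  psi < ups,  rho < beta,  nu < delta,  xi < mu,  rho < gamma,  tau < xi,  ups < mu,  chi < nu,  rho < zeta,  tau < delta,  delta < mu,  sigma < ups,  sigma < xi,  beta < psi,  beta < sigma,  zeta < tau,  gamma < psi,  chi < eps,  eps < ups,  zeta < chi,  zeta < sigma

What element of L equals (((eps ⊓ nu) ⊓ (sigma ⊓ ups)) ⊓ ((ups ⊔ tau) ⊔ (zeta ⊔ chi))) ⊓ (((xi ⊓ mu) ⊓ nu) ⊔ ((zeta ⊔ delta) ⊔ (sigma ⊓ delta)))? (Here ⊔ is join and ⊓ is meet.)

eps ∧ nu = chi
sigma ∧ ups = sigma
chi ∧ sigma = zeta
ups ∨ tau = mu
zeta ∨ chi = chi
mu ∨ chi = mu
zeta ∧ mu = zeta
xi ∧ mu = xi
xi ∧ nu = zeta
zeta ∨ delta = delta
sigma ∧ delta = zeta
delta ∨ zeta = delta
zeta ∨ delta = delta
zeta ∧ delta = zeta

zeta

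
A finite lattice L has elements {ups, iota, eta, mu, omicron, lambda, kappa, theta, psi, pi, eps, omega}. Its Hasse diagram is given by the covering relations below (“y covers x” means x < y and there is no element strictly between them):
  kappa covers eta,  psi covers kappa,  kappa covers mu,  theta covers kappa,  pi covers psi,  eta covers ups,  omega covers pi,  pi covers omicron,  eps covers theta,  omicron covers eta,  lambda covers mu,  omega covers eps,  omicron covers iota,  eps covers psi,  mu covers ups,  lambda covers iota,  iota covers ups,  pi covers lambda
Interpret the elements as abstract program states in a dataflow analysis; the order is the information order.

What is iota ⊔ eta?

Common upper bounds of {iota, eta}: omega, omicron, pi.
The least among these is omicron.

omicron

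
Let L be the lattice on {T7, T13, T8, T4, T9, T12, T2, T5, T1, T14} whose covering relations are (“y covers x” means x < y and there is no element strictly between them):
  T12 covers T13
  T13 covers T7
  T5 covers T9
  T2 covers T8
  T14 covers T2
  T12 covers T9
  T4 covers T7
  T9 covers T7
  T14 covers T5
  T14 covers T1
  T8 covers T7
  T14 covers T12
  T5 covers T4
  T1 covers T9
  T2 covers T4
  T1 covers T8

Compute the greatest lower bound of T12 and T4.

Common lower bounds of {T12, T4}: T7.
The greatest among these is T7.

T7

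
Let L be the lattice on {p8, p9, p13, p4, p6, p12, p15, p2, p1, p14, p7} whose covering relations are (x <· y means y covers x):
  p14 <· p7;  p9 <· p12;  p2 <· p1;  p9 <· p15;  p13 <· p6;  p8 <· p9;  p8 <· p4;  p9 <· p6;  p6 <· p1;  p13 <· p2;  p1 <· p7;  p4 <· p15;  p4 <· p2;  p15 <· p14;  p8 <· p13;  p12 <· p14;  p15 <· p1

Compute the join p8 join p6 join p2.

p1

Common upper bounds of {p8, p6, p2}: p1, p7.
The least among these is p1.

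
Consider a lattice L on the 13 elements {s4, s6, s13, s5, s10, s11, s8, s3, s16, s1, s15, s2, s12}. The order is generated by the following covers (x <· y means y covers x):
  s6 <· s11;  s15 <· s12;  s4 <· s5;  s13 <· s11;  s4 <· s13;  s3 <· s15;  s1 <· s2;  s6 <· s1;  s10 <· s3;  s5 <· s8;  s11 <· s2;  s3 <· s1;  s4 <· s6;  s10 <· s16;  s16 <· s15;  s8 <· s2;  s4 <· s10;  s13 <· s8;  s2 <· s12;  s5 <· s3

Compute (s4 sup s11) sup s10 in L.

s2

s4 ∨ s11 = s11
s11 ∨ s10 = s2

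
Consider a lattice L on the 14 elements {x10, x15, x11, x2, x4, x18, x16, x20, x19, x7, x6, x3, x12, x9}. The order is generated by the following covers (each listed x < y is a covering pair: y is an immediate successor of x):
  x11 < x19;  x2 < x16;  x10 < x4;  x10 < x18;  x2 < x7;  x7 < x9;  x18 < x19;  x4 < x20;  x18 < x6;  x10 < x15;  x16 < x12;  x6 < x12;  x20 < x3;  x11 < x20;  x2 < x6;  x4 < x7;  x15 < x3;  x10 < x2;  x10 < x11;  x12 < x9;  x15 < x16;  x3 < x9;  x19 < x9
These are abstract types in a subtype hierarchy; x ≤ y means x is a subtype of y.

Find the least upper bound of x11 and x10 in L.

x11

Common upper bounds of {x11, x10}: x11, x19, x20, x3, x9.
The least among these is x11.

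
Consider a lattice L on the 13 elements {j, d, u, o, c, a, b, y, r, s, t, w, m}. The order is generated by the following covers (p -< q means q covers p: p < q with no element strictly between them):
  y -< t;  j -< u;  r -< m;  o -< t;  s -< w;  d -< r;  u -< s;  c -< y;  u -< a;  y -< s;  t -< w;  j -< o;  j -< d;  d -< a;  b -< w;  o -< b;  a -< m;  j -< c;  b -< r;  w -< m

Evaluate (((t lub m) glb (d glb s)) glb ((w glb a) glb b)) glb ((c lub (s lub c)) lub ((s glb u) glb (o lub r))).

j

t ∨ m = m
d ∧ s = j
m ∧ j = j
w ∧ a = u
u ∧ b = j
j ∧ j = j
s ∨ c = s
c ∨ s = s
s ∧ u = u
o ∨ r = r
u ∧ r = j
s ∨ j = s
j ∧ s = j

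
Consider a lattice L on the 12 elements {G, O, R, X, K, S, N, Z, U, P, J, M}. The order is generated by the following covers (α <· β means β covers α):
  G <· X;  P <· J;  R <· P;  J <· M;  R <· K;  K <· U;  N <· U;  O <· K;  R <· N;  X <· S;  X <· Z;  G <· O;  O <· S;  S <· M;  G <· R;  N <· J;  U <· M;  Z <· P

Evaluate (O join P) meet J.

J

O ∨ P = M
M ∧ J = J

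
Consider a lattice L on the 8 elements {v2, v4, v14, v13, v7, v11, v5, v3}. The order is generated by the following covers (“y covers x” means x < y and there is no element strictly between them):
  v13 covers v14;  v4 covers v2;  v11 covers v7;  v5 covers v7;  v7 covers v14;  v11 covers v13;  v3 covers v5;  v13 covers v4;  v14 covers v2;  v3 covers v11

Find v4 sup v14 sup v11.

Common upper bounds of {v4, v14, v11}: v11, v3.
The least among these is v11.

v11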